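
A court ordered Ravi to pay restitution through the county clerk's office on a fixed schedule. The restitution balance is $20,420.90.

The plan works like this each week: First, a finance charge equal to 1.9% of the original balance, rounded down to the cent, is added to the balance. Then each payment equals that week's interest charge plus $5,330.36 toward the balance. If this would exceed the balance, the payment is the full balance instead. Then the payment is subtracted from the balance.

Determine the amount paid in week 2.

$5,718.35

Week 1: $20,420.90 +$387.99 interest = $20,808.89; pay $5,718.35 → $15,090.54
Week 2: $15,090.54 +$387.99 interest = $15,478.53; pay $5,718.35 → $9,760.18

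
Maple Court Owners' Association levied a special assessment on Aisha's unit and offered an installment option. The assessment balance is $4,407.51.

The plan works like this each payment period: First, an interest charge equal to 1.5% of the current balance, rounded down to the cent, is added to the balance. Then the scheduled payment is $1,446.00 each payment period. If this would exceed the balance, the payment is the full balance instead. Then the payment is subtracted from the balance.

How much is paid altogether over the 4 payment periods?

$4,546.51

Payment period 1: $4,407.51 +$66.11 interest = $4,473.62; pay $1,446.00 → $3,027.62
Payment period 2: $3,027.62 +$45.41 interest = $3,073.03; pay $1,446.00 → $1,627.03
Payment period 3: $1,627.03 +$24.40 interest = $1,651.43; pay $1,446.00 → $205.43
Payment period 4: $205.43 +$3.08 interest = $208.51; pay $208.51 → $0.00
Total paid: $4,546.51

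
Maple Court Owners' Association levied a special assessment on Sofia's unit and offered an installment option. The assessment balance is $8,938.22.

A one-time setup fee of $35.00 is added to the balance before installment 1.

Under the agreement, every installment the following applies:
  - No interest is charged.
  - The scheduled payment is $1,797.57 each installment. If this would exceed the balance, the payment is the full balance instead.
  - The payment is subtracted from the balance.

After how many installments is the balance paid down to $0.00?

5

Installment 1: $8,973.22 − $1,797.57 → $7,175.65
Installment 2: $7,175.65 − $1,797.57 → $5,378.08
Installment 3: $5,378.08 − $1,797.57 → $3,580.51
Installment 4: $3,580.51 − $1,797.57 → $1,782.94
Installment 5: $1,782.94 − $1,782.94 → $0.00
Balance reaches $0.00 in installment 5.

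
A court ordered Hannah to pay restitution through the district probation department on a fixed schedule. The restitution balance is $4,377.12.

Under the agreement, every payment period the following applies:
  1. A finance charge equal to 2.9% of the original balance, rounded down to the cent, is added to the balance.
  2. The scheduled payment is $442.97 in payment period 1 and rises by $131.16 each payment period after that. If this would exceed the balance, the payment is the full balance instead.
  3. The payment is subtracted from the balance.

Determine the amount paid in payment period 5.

$967.61

Payment period 1: opening $4,377.12; interest $126.93 → $4,504.05; payment $442.97; balance $4,061.08
Payment period 2: opening $4,061.08; interest $126.93 → $4,188.01; payment $574.13; balance $3,613.88
Payment period 3: opening $3,613.88; interest $126.93 → $3,740.81; payment $705.29; balance $3,035.52
Payment period 4: opening $3,035.52; interest $126.93 → $3,162.45; payment $836.45; balance $2,326.00
Payment period 5: opening $2,326.00; interest $126.93 → $2,452.93; payment $967.61; balance $1,485.32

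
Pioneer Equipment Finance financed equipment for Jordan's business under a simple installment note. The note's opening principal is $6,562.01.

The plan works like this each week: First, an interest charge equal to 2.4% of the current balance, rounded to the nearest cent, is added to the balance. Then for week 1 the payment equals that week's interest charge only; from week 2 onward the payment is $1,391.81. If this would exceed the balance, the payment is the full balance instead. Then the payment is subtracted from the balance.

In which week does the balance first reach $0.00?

7

Week 1: $6,562.01 +$157.49 interest = $6,719.50; pay $157.49 → $6,562.01
Week 2: $6,562.01 +$157.49 interest = $6,719.50; pay $1,391.81 → $5,327.69
Week 3: $5,327.69 +$127.86 interest = $5,455.55; pay $1,391.81 → $4,063.74
Week 4: $4,063.74 +$97.53 interest = $4,161.27; pay $1,391.81 → $2,769.46
Week 5: $2,769.46 +$66.47 interest = $2,835.93; pay $1,391.81 → $1,444.12
Week 6: $1,444.12 +$34.66 interest = $1,478.78; pay $1,391.81 → $86.97
Week 7: $86.97 +$2.09 interest = $89.06; pay $89.06 → $0.00
Balance reaches $0.00 in week 7.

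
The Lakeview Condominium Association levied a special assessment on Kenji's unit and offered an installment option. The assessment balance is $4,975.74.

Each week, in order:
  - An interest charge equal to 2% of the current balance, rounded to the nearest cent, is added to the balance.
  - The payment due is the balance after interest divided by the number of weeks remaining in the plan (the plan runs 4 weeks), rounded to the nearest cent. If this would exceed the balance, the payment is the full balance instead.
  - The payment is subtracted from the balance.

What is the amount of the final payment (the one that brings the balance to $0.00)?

Week 1: $4,975.74 +$99.51 interest = $5,075.25; pay $1,268.81 → $3,806.44
Week 2: $3,806.44 +$76.13 interest = $3,882.57; pay $1,294.19 → $2,588.38
Week 3: $2,588.38 +$51.77 interest = $2,640.15; pay $1,320.08 → $1,320.07
Week 4: $1,320.07 +$26.40 interest = $1,346.47; pay $1,346.47 → $0.00

$1,346.47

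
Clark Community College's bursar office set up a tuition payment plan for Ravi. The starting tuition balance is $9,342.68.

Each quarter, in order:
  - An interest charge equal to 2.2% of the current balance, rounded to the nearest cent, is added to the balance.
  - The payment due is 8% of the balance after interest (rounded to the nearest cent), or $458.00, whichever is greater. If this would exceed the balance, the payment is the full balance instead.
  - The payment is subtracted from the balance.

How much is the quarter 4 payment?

# | Opening | Interest | Payment | End bal
1 | $9,342.68 | $205.54 | $763.86 | $8,784.36
2 | $8,784.36 | $193.26 | $718.21 | $8,259.41
3 | $8,259.41 | $181.71 | $675.29 | $7,765.83
4 | $7,765.83 | $170.85 | $634.93 | $7,301.75

$634.93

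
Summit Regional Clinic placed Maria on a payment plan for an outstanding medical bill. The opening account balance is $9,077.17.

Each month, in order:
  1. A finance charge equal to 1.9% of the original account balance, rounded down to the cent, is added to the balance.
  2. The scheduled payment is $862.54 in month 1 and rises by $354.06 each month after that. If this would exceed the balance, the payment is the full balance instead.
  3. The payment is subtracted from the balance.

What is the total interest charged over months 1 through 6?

Month 1: $9,077.17 +$172.46 interest = $9,249.63; pay $862.54 → $8,387.09
Month 2: $8,387.09 +$172.46 interest = $8,559.55; pay $1,216.60 → $7,342.95
Month 3: $7,342.95 +$172.46 interest = $7,515.41; pay $1,570.66 → $5,944.75
Month 4: $5,944.75 +$172.46 interest = $6,117.21; pay $1,924.72 → $4,192.49
Month 5: $4,192.49 +$172.46 interest = $4,364.95; pay $2,278.78 → $2,086.17
Month 6: $2,086.17 +$172.46 interest = $2,258.63; pay $2,258.63 → $0.00
Total interest: $172.46 + $172.46 + $172.46 + $172.46 + $172.46 + $172.46 = $1,034.76

$1,034.76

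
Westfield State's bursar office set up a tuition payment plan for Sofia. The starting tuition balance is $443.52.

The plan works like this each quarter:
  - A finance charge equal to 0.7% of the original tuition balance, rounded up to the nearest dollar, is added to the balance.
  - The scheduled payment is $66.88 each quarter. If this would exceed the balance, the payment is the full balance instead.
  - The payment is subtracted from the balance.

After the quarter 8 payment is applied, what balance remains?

Quarter 1: opening $443.52; interest $4.00 → $447.52; payment $66.88; balance $380.64
Quarter 2: opening $380.64; interest $4.00 → $384.64; payment $66.88; balance $317.76
Quarter 3: opening $317.76; interest $4.00 → $321.76; payment $66.88; balance $254.88
Quarter 4: opening $254.88; interest $4.00 → $258.88; payment $66.88; balance $192.00
Quarter 5: opening $192.00; interest $4.00 → $196.00; payment $66.88; balance $129.12
Quarter 6: opening $129.12; interest $4.00 → $133.12; payment $66.88; balance $66.24
Quarter 7: opening $66.24; interest $4.00 → $70.24; payment $66.88; balance $3.36
Quarter 8: opening $3.36; interest $4.00 → $7.36; payment $7.36; balance $0.00

$0.00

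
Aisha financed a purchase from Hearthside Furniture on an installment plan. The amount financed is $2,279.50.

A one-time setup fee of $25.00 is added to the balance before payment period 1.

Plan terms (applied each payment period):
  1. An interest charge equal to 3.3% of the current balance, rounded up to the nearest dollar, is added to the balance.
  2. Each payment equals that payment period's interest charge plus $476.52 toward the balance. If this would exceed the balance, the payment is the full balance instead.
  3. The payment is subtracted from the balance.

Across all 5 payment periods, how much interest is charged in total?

$226.00

Payment period 1: opening $2,304.50; interest $77.00 → $2,381.50; payment $553.52; balance $1,827.98
Payment period 2: opening $1,827.98; interest $61.00 → $1,888.98; payment $537.52; balance $1,351.46
Payment period 3: opening $1,351.46; interest $45.00 → $1,396.46; payment $521.52; balance $874.94
Payment period 4: opening $874.94; interest $29.00 → $903.94; payment $505.52; balance $398.42
Payment period 5: opening $398.42; interest $14.00 → $412.42; payment $412.42; balance $0.00
Total interest: $77.00 + $61.00 + $45.00 + $29.00 + $14.00 = $226.00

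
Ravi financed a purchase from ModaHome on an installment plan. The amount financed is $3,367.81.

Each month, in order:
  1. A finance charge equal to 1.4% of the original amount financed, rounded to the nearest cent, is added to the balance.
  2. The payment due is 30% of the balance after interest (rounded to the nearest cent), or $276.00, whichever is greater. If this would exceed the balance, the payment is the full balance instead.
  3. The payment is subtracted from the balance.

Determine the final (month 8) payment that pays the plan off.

$247.00

# | Opening | Interest | Payment | End bal
1 | $3,367.81 | $47.15 | $1,024.49 | $2,390.47
2 | $2,390.47 | $47.15 | $731.29 | $1,706.33
3 | $1,706.33 | $47.15 | $526.04 | $1,227.44
4 | $1,227.44 | $47.15 | $382.38 | $892.21
5 | $892.21 | $47.15 | $281.81 | $657.55
6 | $657.55 | $47.15 | $276.00 | $428.70
7 | $428.70 | $47.15 | $276.00 | $199.85
8 | $199.85 | $47.15 | $247.00 | $0.00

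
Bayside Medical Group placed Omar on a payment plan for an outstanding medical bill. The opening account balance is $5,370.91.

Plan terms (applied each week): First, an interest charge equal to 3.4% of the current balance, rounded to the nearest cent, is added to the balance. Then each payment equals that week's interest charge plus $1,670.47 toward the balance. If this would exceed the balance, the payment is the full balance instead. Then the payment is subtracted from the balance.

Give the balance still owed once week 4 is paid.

Week 1: opening $5,370.91; interest $182.61 → $5,553.52; payment $1,853.08; balance $3,700.44
Week 2: opening $3,700.44; interest $125.81 → $3,826.25; payment $1,796.28; balance $2,029.97
Week 3: opening $2,029.97; interest $69.02 → $2,098.99; payment $1,739.49; balance $359.50
Week 4: opening $359.50; interest $12.22 → $371.72; payment $371.72; balance $0.00

$0.00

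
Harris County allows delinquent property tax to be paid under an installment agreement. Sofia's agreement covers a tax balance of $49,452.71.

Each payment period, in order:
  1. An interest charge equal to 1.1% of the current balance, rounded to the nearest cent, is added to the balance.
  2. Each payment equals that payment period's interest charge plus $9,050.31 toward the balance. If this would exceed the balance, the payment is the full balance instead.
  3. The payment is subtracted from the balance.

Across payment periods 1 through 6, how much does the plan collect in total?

Payment period 1: opening $49,452.71; interest $543.98 → $49,996.69; payment $9,594.29; balance $40,402.40
Payment period 2: opening $40,402.40; interest $444.43 → $40,846.83; payment $9,494.74; balance $31,352.09
Payment period 3: opening $31,352.09; interest $344.87 → $31,696.96; payment $9,395.18; balance $22,301.78
Payment period 4: opening $22,301.78; interest $245.32 → $22,547.10; payment $9,295.63; balance $13,251.47
Payment period 5: opening $13,251.47; interest $145.77 → $13,397.24; payment $9,196.08; balance $4,201.16
Payment period 6: opening $4,201.16; interest $46.21 → $4,247.37; payment $4,247.37; balance $0.00
Total paid: $51,223.29

$51,223.29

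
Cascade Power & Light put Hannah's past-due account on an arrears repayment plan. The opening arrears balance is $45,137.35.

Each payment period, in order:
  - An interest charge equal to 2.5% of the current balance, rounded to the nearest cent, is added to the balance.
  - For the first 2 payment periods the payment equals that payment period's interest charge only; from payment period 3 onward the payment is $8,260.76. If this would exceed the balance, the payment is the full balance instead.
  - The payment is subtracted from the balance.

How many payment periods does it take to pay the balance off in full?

8

# | Opening | Interest | Payment | End bal
1 | $45,137.35 | $1,128.43 | $1,128.43 | $45,137.35
2 | $45,137.35 | $1,128.43 | $1,128.43 | $45,137.35
3 | $45,137.35 | $1,128.43 | $8,260.76 | $38,005.02
4 | $38,005.02 | $950.13 | $8,260.76 | $30,694.39
5 | $30,694.39 | $767.36 | $8,260.76 | $23,200.99
6 | $23,200.99 | $580.02 | $8,260.76 | $15,520.25
7 | $15,520.25 | $388.01 | $8,260.76 | $7,647.50
8 | $7,647.50 | $191.19 | $7,838.69 | $0.00
Balance reaches $0.00 in payment period 8.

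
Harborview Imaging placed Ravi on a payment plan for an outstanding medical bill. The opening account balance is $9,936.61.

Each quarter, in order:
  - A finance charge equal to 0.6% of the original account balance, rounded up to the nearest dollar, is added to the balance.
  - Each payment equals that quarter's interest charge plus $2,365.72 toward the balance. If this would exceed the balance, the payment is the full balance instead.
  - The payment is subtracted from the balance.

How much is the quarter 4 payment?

$2,425.72

Quarter 1: opening $9,936.61; interest $60.00 → $9,996.61; payment $2,425.72; balance $7,570.89
Quarter 2: opening $7,570.89; interest $60.00 → $7,630.89; payment $2,425.72; balance $5,205.17
Quarter 3: opening $5,205.17; interest $60.00 → $5,265.17; payment $2,425.72; balance $2,839.45
Quarter 4: opening $2,839.45; interest $60.00 → $2,899.45; payment $2,425.72; balance $473.73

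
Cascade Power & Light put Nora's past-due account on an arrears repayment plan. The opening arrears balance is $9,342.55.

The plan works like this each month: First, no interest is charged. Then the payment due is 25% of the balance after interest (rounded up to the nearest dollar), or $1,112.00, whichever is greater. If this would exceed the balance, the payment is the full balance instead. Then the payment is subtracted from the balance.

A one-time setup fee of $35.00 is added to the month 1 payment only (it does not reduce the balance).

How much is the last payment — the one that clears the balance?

Month 1: $9,342.55 − $2,336.00 (+ $35.00 fee) → $7,006.55
Month 2: $7,006.55 − $1,752.00 → $5,254.55
Month 3: $5,254.55 − $1,314.00 → $3,940.55
Month 4: $3,940.55 − $1,112.00 → $2,828.55
Month 5: $2,828.55 − $1,112.00 → $1,716.55
Month 6: $1,716.55 − $1,112.00 → $604.55
Month 7: $604.55 − $604.55 → $0.00

$604.55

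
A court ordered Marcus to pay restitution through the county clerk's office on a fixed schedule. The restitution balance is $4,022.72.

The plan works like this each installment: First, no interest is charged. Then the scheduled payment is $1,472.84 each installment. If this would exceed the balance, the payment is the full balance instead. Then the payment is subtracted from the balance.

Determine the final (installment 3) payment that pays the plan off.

$1,077.04

Installment 1: $4,022.72 − $1,472.84 → $2,549.88
Installment 2: $2,549.88 − $1,472.84 → $1,077.04
Installment 3: $1,077.04 − $1,077.04 → $0.00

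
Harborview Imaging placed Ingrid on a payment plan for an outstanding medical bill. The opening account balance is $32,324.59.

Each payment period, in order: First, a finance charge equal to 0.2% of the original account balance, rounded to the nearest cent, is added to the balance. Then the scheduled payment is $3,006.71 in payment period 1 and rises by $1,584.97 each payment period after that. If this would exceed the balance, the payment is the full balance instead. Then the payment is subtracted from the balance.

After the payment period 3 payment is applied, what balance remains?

$18,743.50

Payment period 1: opening $32,324.59; interest $64.65 → $32,389.24; payment $3,006.71; balance $29,382.53
Payment period 2: opening $29,382.53; interest $64.65 → $29,447.18; payment $4,591.68; balance $24,855.50
Payment period 3: opening $24,855.50; interest $64.65 → $24,920.15; payment $6,176.65; balance $18,743.50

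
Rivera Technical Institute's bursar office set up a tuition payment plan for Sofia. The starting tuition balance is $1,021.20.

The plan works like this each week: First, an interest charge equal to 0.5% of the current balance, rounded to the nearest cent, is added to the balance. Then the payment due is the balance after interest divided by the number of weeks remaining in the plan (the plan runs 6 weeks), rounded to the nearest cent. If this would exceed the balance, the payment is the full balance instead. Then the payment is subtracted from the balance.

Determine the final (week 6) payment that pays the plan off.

$175.37

Week 1: opening $1,021.20; interest $5.11 → $1,026.31; payment $171.05; balance $855.26
Week 2: opening $855.26; interest $4.28 → $859.54; payment $171.91; balance $687.63
Week 3: opening $687.63; interest $3.44 → $691.07; payment $172.77; balance $518.30
Week 4: opening $518.30; interest $2.59 → $520.89; payment $173.63; balance $347.26
Week 5: opening $347.26; interest $1.74 → $349.00; payment $174.50; balance $174.50
Week 6: opening $174.50; interest $0.87 → $175.37; payment $175.37; balance $0.00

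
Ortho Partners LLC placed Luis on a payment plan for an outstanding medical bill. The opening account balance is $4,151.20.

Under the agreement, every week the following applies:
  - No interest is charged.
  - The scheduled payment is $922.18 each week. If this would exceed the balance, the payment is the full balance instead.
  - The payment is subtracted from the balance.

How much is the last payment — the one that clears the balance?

$462.48

Week 1: opening $4,151.20; payment $922.18; balance $3,229.02
Week 2: opening $3,229.02; payment $922.18; balance $2,306.84
Week 3: opening $2,306.84; payment $922.18; balance $1,384.66
Week 4: opening $1,384.66; payment $922.18; balance $462.48
Week 5: opening $462.48; payment $462.48; balance $0.00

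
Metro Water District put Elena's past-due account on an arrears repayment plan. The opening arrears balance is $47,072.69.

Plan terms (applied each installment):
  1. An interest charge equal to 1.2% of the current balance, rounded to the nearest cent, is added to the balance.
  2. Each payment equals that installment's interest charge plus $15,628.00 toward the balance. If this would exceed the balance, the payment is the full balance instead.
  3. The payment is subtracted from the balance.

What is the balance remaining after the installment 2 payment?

$15,816.69

Installment 1: opening $47,072.69; interest $564.87 → $47,637.56; payment $16,192.87; balance $31,444.69
Installment 2: opening $31,444.69; interest $377.34 → $31,822.03; payment $16,005.34; balance $15,816.69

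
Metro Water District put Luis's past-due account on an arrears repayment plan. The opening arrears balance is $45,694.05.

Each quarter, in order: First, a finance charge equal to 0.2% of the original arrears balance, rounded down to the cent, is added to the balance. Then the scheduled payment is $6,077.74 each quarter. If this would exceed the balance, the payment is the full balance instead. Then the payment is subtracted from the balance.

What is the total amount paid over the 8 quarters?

Quarter 1: $45,694.05 +$91.38 interest = $45,785.43; pay $6,077.74 → $39,707.69
Quarter 2: $39,707.69 +$91.38 interest = $39,799.07; pay $6,077.74 → $33,721.33
Quarter 3: $33,721.33 +$91.38 interest = $33,812.71; pay $6,077.74 → $27,734.97
Quarter 4: $27,734.97 +$91.38 interest = $27,826.35; pay $6,077.74 → $21,748.61
Quarter 5: $21,748.61 +$91.38 interest = $21,839.99; pay $6,077.74 → $15,762.25
Quarter 6: $15,762.25 +$91.38 interest = $15,853.63; pay $6,077.74 → $9,775.89
Quarter 7: $9,775.89 +$91.38 interest = $9,867.27; pay $6,077.74 → $3,789.53
Quarter 8: $3,789.53 +$91.38 interest = $3,880.91; pay $3,880.91 → $0.00
Total paid: $46,425.09

$46,425.09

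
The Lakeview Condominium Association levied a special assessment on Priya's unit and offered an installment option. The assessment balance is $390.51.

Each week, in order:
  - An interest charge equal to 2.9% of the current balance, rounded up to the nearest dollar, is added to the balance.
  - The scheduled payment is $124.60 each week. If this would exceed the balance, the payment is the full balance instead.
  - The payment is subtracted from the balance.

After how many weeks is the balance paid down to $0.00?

4

# | Opening | Interest | Payment | End bal
1 | $390.51 | $12.00 | $124.60 | $277.91
2 | $277.91 | $9.00 | $124.60 | $162.31
3 | $162.31 | $5.00 | $124.60 | $42.71
4 | $42.71 | $2.00 | $44.71 | $0.00
Balance reaches $0.00 in week 4.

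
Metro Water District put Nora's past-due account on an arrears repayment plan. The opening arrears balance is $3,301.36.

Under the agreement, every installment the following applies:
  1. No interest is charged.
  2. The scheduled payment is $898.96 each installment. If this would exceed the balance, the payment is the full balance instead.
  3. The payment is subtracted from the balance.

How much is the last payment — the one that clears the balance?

$604.48

Installment 1: $3,301.36 − $898.96 → $2,402.40
Installment 2: $2,402.40 − $898.96 → $1,503.44
Installment 3: $1,503.44 − $898.96 → $604.48
Installment 4: $604.48 − $604.48 → $0.00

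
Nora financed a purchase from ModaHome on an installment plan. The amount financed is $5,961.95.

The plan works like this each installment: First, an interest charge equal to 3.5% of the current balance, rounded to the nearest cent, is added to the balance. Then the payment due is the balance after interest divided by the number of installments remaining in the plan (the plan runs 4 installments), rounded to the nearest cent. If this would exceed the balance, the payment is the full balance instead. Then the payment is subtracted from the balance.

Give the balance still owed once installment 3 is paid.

# | Opening | Interest | Payment | End bal
1 | $5,961.95 | $208.67 | $1,542.66 | $4,627.96
2 | $4,627.96 | $161.98 | $1,596.65 | $3,193.29
3 | $3,193.29 | $111.77 | $1,652.53 | $1,652.53

$1,652.53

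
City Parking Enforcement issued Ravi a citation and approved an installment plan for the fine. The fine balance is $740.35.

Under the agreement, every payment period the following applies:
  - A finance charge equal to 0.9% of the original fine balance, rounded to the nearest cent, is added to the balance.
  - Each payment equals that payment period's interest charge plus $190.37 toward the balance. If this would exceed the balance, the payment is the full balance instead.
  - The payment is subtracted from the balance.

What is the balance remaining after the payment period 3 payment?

$169.24

Payment period 1: $740.35 +$6.66 interest = $747.01; pay $197.03 → $549.98
Payment period 2: $549.98 +$6.66 interest = $556.64; pay $197.03 → $359.61
Payment period 3: $359.61 +$6.66 interest = $366.27; pay $197.03 → $169.24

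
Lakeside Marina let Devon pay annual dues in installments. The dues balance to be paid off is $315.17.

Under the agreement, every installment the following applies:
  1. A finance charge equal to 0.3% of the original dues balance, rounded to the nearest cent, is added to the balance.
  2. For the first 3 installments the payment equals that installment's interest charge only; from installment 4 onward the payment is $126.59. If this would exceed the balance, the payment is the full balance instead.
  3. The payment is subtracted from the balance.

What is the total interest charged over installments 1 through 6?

$5.70

Installment 1: $315.17 +$0.95 interest = $316.12; pay $0.95 → $315.17
Installment 2: $315.17 +$0.95 interest = $316.12; pay $0.95 → $315.17
Installment 3: $315.17 +$0.95 interest = $316.12; pay $0.95 → $315.17
Installment 4: $315.17 +$0.95 interest = $316.12; pay $126.59 → $189.53
Installment 5: $189.53 +$0.95 interest = $190.48; pay $126.59 → $63.89
Installment 6: $63.89 +$0.95 interest = $64.84; pay $64.84 → $0.00
Total interest: $0.95 + $0.95 + $0.95 + $0.95 + $0.95 + $0.95 = $5.70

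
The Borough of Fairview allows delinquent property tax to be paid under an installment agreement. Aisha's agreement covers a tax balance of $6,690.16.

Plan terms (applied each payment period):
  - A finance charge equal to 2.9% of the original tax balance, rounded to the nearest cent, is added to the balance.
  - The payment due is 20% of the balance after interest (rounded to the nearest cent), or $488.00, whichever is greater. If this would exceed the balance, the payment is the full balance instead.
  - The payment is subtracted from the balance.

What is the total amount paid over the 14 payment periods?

# | Opening | Interest | Payment | End bal
1 | $6,690.16 | $194.01 | $1,376.83 | $5,507.34
2 | $5,507.34 | $194.01 | $1,140.27 | $4,561.08
3 | $4,561.08 | $194.01 | $951.02 | $3,804.07
4 | $3,804.07 | $194.01 | $799.62 | $3,198.46
5 | $3,198.46 | $194.01 | $678.49 | $2,713.98
6 | $2,713.98 | $194.01 | $581.60 | $2,326.39
7 | $2,326.39 | $194.01 | $504.08 | $2,016.32
8 | $2,016.32 | $194.01 | $488.00 | $1,722.33
9 | $1,722.33 | $194.01 | $488.00 | $1,428.34
10 | $1,428.34 | $194.01 | $488.00 | $1,134.35
11 | $1,134.35 | $194.01 | $488.00 | $840.36
12 | $840.36 | $194.01 | $488.00 | $546.37
13 | $546.37 | $194.01 | $488.00 | $252.38
14 | $252.38 | $194.01 | $446.39 | $0.00
Total paid: $9,406.30

$9,406.30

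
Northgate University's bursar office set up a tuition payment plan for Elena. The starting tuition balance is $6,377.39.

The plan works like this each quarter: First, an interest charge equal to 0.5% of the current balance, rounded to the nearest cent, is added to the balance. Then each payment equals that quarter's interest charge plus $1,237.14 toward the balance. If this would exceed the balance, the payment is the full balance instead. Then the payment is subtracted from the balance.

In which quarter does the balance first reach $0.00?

Quarter 1: $6,377.39 +$31.89 interest = $6,409.28; pay $1,269.03 → $5,140.25
Quarter 2: $5,140.25 +$25.70 interest = $5,165.95; pay $1,262.84 → $3,903.11
Quarter 3: $3,903.11 +$19.52 interest = $3,922.63; pay $1,256.66 → $2,665.97
Quarter 4: $2,665.97 +$13.33 interest = $2,679.30; pay $1,250.47 → $1,428.83
Quarter 5: $1,428.83 +$7.14 interest = $1,435.97; pay $1,244.28 → $191.69
Quarter 6: $191.69 +$0.96 interest = $192.65; pay $192.65 → $0.00
Balance reaches $0.00 in quarter 6.

6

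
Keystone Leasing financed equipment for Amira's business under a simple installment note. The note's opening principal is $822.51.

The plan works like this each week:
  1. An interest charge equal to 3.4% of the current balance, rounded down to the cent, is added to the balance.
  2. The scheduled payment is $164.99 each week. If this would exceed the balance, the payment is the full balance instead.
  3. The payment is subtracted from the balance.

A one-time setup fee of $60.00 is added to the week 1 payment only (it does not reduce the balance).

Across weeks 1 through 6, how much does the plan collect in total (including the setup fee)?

$977.13

Week 1: opening $822.51; interest $27.96 → $850.47; payment $164.99 (+ $60.00 fee); balance $685.48
Week 2: opening $685.48; interest $23.30 → $708.78; payment $164.99; balance $543.79
Week 3: opening $543.79; interest $18.48 → $562.27; payment $164.99; balance $397.28
Week 4: opening $397.28; interest $13.50 → $410.78; payment $164.99; balance $245.79
Week 5: opening $245.79; interest $8.35 → $254.14; payment $164.99; balance $89.15
Week 6: opening $89.15; interest $3.03 → $92.18; payment $92.18; balance $0.00
Total paid: $977.13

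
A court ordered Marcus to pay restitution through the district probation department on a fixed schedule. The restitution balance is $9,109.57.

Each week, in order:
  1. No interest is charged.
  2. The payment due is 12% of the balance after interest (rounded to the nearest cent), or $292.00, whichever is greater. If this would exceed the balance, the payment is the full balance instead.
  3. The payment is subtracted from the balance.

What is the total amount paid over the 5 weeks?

$4,302.16

Week 1: $9,109.57 − $1,093.15 → $8,016.42
Week 2: $8,016.42 − $961.97 → $7,054.45
Week 3: $7,054.45 − $846.53 → $6,207.92
Week 4: $6,207.92 − $744.95 → $5,462.97
Week 5: $5,462.97 − $655.56 → $4,807.41
Total paid: $4,302.16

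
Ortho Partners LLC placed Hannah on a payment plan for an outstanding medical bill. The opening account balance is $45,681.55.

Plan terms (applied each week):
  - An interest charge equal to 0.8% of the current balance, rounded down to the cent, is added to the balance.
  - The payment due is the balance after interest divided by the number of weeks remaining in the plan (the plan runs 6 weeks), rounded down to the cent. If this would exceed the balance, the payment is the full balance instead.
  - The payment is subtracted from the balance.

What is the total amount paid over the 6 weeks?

$46,977.80

Week 1: opening $45,681.55; interest $365.45 → $46,047.00; payment $7,674.50; balance $38,372.50
Week 2: opening $38,372.50; interest $306.98 → $38,679.48; payment $7,735.89; balance $30,943.59
Week 3: opening $30,943.59; interest $247.54 → $31,191.13; payment $7,797.78; balance $23,393.35
Week 4: opening $23,393.35; interest $187.14 → $23,580.49; payment $7,860.16; balance $15,720.33
Week 5: opening $15,720.33; interest $125.76 → $15,846.09; payment $7,923.04; balance $7,923.05
Week 6: opening $7,923.05; interest $63.38 → $7,986.43; payment $7,986.43; balance $0.00
Total paid: $46,977.80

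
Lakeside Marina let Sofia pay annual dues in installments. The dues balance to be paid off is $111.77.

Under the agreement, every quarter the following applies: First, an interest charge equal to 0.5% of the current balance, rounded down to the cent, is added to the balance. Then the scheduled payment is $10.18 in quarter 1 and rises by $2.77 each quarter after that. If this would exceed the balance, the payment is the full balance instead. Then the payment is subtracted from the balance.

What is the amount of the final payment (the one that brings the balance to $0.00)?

Quarter 1: $111.77 +$0.55 interest = $112.32; pay $10.18 → $102.14
Quarter 2: $102.14 +$0.51 interest = $102.65; pay $12.95 → $89.70
Quarter 3: $89.70 +$0.44 interest = $90.14; pay $15.72 → $74.42
Quarter 4: $74.42 +$0.37 interest = $74.79; pay $18.49 → $56.30
Quarter 5: $56.30 +$0.28 interest = $56.58; pay $21.26 → $35.32
Quarter 6: $35.32 +$0.17 interest = $35.49; pay $24.03 → $11.46
Quarter 7: $11.46 +$0.05 interest = $11.51; pay $11.51 → $0.00

$11.51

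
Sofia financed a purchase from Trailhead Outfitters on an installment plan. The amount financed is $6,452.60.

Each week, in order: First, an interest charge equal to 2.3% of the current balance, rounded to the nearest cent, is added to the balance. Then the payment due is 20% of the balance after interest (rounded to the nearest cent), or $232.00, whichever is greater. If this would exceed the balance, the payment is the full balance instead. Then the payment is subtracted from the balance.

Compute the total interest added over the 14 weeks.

$756.01

Week 1: opening $6,452.60; interest $148.41 → $6,601.01; payment $1,320.20; balance $5,280.81
Week 2: opening $5,280.81; interest $121.46 → $5,402.27; payment $1,080.45; balance $4,321.82
Week 3: opening $4,321.82; interest $99.40 → $4,421.22; payment $884.24; balance $3,536.98
Week 4: opening $3,536.98; interest $81.35 → $3,618.33; payment $723.67; balance $2,894.66
Week 5: opening $2,894.66; interest $66.58 → $2,961.24; payment $592.25; balance $2,368.99
Week 6: opening $2,368.99; interest $54.49 → $2,423.48; payment $484.70; balance $1,938.78
Week 7: opening $1,938.78; interest $44.59 → $1,983.37; payment $396.67; balance $1,586.70
Week 8: opening $1,586.70; interest $36.49 → $1,623.19; payment $324.64; balance $1,298.55
Week 9: opening $1,298.55; interest $29.87 → $1,328.42; payment $265.68; balance $1,062.74
Week 10: opening $1,062.74; interest $24.44 → $1,087.18; payment $232.00; balance $855.18
Week 11: opening $855.18; interest $19.67 → $874.85; payment $232.00; balance $642.85
Week 12: opening $642.85; interest $14.79 → $657.64; payment $232.00; balance $425.64
Week 13: opening $425.64; interest $9.79 → $435.43; payment $232.00; balance $203.43
Week 14: opening $203.43; interest $4.68 → $208.11; payment $208.11; balance $0.00
Total interest: $148.41 + $121.46 + $99.40 + $81.35 + $66.58 + $54.49 + $44.59 + $36.49 + $29.87 + $24.44 + $19.67 + $14.79 + $9.79 + $4.68 = $756.01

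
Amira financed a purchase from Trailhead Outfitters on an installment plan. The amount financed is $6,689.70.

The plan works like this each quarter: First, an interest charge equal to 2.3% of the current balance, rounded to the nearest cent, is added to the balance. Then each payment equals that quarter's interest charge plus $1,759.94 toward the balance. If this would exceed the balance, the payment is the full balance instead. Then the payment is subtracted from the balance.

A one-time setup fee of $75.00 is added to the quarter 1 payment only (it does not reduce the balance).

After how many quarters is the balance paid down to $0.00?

4

Quarter 1: $6,689.70 +$153.86 interest = $6,843.56; pay $1,913.80 (+ $75.00 fee) → $4,929.76
Quarter 2: $4,929.76 +$113.38 interest = $5,043.14; pay $1,873.32 → $3,169.82
Quarter 3: $3,169.82 +$72.91 interest = $3,242.73; pay $1,832.85 → $1,409.88
Quarter 4: $1,409.88 +$32.43 interest = $1,442.31; pay $1,442.31 → $0.00
Balance reaches $0.00 in quarter 4.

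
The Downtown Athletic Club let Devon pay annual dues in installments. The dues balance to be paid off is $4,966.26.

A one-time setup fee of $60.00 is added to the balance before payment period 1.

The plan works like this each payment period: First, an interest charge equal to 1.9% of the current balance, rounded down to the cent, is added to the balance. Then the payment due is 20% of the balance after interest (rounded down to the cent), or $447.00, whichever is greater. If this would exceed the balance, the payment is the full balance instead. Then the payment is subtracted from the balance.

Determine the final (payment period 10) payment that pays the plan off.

$113.51

Payment period 1: opening $5,026.26; interest $95.49 → $5,121.75; payment $1,024.35; balance $4,097.40
Payment period 2: opening $4,097.40; interest $77.85 → $4,175.25; payment $835.05; balance $3,340.20
Payment period 3: opening $3,340.20; interest $63.46 → $3,403.66; payment $680.73; balance $2,722.93
Payment period 4: opening $2,722.93; interest $51.73 → $2,774.66; payment $554.93; balance $2,219.73
Payment period 5: opening $2,219.73; interest $42.17 → $2,261.90; payment $452.38; balance $1,809.52
Payment period 6: opening $1,809.52; interest $34.38 → $1,843.90; payment $447.00; balance $1,396.90
Payment period 7: opening $1,396.90; interest $26.54 → $1,423.44; payment $447.00; balance $976.44
Payment period 8: opening $976.44; interest $18.55 → $994.99; payment $447.00; balance $547.99
Payment period 9: opening $547.99; interest $10.41 → $558.40; payment $447.00; balance $111.40
Payment period 10: opening $111.40; interest $2.11 → $113.51; payment $113.51; balance $0.00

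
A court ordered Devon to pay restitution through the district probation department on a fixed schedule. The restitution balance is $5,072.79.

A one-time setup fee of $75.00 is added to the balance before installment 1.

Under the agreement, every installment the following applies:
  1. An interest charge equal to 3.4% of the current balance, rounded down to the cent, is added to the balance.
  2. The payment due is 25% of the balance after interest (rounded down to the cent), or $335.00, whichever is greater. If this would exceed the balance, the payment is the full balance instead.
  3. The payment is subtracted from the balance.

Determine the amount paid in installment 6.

Installment 1: $5,147.79 +$175.02 interest = $5,322.81; pay $1,330.70 → $3,992.11
Installment 2: $3,992.11 +$135.73 interest = $4,127.84; pay $1,031.96 → $3,095.88
Installment 3: $3,095.88 +$105.25 interest = $3,201.13; pay $800.28 → $2,400.85
Installment 4: $2,400.85 +$81.62 interest = $2,482.47; pay $620.61 → $1,861.86
Installment 5: $1,861.86 +$63.30 interest = $1,925.16; pay $481.29 → $1,443.87
Installment 6: $1,443.87 +$49.09 interest = $1,492.96; pay $373.24 → $1,119.72

$373.24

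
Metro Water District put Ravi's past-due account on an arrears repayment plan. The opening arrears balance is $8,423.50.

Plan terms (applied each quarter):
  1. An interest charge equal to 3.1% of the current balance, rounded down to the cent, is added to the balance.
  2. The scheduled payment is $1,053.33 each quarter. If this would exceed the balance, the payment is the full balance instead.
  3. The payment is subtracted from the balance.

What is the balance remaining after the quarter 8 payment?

Quarter 1: $8,423.50 +$261.12 interest = $8,684.62; pay $1,053.33 → $7,631.29
Quarter 2: $7,631.29 +$236.56 interest = $7,867.85; pay $1,053.33 → $6,814.52
Quarter 3: $6,814.52 +$211.25 interest = $7,025.77; pay $1,053.33 → $5,972.44
Quarter 4: $5,972.44 +$185.14 interest = $6,157.58; pay $1,053.33 → $5,104.25
Quarter 5: $5,104.25 +$158.23 interest = $5,262.48; pay $1,053.33 → $4,209.15
Quarter 6: $4,209.15 +$130.48 interest = $4,339.63; pay $1,053.33 → $3,286.30
Quarter 7: $3,286.30 +$101.87 interest = $3,388.17; pay $1,053.33 → $2,334.84
Quarter 8: $2,334.84 +$72.38 interest = $2,407.22; pay $1,053.33 → $1,353.89

$1,353.89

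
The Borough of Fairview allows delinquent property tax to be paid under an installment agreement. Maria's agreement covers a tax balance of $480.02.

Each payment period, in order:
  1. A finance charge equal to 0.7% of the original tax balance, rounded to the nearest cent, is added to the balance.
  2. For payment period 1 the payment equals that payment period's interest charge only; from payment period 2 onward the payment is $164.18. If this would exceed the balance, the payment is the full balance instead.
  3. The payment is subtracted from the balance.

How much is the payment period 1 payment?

# | Opening | Interest | Payment | End bal
1 | $480.02 | $3.36 | $3.36 | $480.02

$3.36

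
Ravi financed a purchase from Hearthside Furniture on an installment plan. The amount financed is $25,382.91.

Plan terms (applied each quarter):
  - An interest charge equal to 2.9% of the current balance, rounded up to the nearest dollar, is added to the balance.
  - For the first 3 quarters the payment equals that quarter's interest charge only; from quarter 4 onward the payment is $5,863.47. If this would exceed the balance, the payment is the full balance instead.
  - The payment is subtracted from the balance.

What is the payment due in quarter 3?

$737.00

# | Opening | Interest | Payment | End bal
1 | $25,382.91 | $737.00 | $737.00 | $25,382.91
2 | $25,382.91 | $737.00 | $737.00 | $25,382.91
3 | $25,382.91 | $737.00 | $737.00 | $25,382.91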